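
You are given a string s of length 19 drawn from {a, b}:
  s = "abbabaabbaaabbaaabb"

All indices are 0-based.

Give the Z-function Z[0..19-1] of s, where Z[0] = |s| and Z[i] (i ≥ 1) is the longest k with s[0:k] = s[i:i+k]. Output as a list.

Z[0]=19
i=1: i≥r, start 0; Z[1]=0
i=2: i≥r, start 0; Z[2]=0
i=3: i≥r, start 0; Z[3]=2 grow→box=[3,5)
i=4: min(r-i=1, Z[1]=0)=0; Z[4]=0
i=5: i≥r, start 0; Z[5]=1 grow→box=[5,6)
i=6: i≥r, start 0; Z[6]=4 grow→box=[6,10)
i=7: min(r-i=3, Z[1]=0)=0; Z[7]=0
i=8: min(r-i=2, Z[2]=0)=0; Z[8]=0
i=9: min(r-i=1, Z[3]=2)=1; Z[9]=1
i=10: i≥r, start 0; Z[10]=1 grow→box=[10,11)
i=11: i≥r, start 0; Z[11]=4 grow→box=[11,15)
i=12: min(r-i=3, Z[1]=0)=0; Z[12]=0
i=13: min(r-i=2, Z[2]=0)=0; Z[13]=0
i=14: min(r-i=1, Z[3]=2)=1; Z[14]=1
i=15: i≥r, start 0; Z[15]=1 grow→box=[15,16)
i=16: i≥r, start 0; Z[16]=3 grow→box=[16,19)
i=17: min(r-i=2, Z[1]=0)=0; Z[17]=0
i=18: min(r-i=1, Z[2]=0)=0; Z[18]=0

[19, 0, 0, 2, 0, 1, 4, 0, 0, 1, 1, 4, 0, 0, 1, 1, 3, 0, 0]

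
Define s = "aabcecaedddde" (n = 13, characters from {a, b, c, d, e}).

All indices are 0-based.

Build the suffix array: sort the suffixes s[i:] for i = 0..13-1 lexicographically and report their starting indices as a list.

[0, 1, 6, 2, 5, 3, 8, 9, 10, 11, 12, 4, 7]

rank | idx | suffix
   0 |   0 | aabcecaedddde
   1 |   1 | abcecaedddde
   2 |   6 | aedddde
   3 |   2 | bcecaedddde
   4 |   5 | caedddde
   5 |   3 | cecaedddde
   6 |   8 | dddde
   7 |   9 | ddde
   8 |  10 | dde
   9 |  11 | de
  10 |  12 | e
  11 |   4 | ecaedddde
  12 |   7 | edddde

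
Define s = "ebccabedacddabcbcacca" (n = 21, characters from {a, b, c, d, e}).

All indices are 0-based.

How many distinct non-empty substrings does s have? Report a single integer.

rank→(start, suffix):
  0 → (20, 'a')
  1 → (12, 'abcbcacca')
  2 → (4, 'abedacddabcbcacca')
  3 → (17, 'acca')
  4 → (8, 'acddabcbcacca')
  5 → (15, 'bcacca')
  6 → (13, 'bcbcacca')
  7 → (1, 'bccabedacddabcbcacca')
  8 → (5, 'bedacddabcbcacca')
  9 → (19, 'ca')
  10 → (3, 'cabedacddabcbcacca')
  11 → (16, 'cacca')
  12 → (14, 'cbcacca')
  13 → (18, 'cca')
  14 → (2, 'ccabedacddabcbcacca')
  15 → (9, 'cddabcbcacca')
  16 → (11, 'dabcbcacca')
  17 → (7, 'dacddabcbcacca')
  18 → (10, 'ddabcbcacca')
  19 → (0, 'ebccabedacddabcbcacca')
  20 → (6, 'edacddabcbcacca')

SA = [20, 12, 4, 17, 8, 15, 13, 1, 5, 19, 3, 16, 14, 18, 2, 9, 11, 7, 10, 0, 6]
i: (SA[i-1],SA[i]) lcp shared
  1: (20,12) 1 'a'
  2: (12,4) 2 'ab'
  3: (4,17) 1 'a'
  4: (17,8) 2 'ac'
  5: (8,15) 0 ''
  6: (15,13) 2 'bc'
  7: (13,1) 2 'bc'
  8: (1,5) 1 'b'
  9: (5,19) 0 ''
  10: (19,3) 2 'ca'
  11: (3,16) 2 'ca'
  12: (16,14) 1 'c'
  13: (14,18) 1 'c'
  14: (18,2) 3 'cca'
  15: (2,9) 1 'c'
  16: (9,11) 0 ''
  17: (11,7) 2 'da'
  18: (7,10) 1 'd'
  19: (10,0) 0 ''
  20: (0,6) 1 'e'

n(n+1)/2 = 21·22/2 = 231
Σ LCP = 0 + 1 + 2 + 1 + 2 + 0 + 2 + 2 + 1 + 0 + 2 + 2 + 1 + 1 + 3 + 1 + 0 + 2 + 1 + 0 + 1 = 25
distinct = 231 − 25 = 206

206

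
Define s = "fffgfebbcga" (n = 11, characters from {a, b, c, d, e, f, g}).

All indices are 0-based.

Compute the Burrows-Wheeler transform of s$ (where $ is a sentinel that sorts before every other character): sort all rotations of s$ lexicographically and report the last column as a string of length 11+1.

agebbfg$ffcf

rank  rotation      last
    0  $fffgfebbcga  a
    1  a$fffgfebbcg  g
    2  bbcga$fffgfe  e
    3  bcga$fffgfeb  b
    4  cga$fffgfebb  b
    5  ebbcga$fffgf  f
    6  febbcga$fffg  g
    7  fffgfebbcga$  $
    8  ffgfebbcga$f  f
    9  fgfebbcga$ff  f
   10  ga$fffgfebbc  c
   11  gfebbcga$fff  f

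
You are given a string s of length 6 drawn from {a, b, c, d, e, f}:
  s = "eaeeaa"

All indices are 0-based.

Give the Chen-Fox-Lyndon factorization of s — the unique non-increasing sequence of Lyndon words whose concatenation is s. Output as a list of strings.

["e", "aee", "a", "a"]

emit factor 1: 'e' (i=0, period=1)
emit factor 2: 'aee' (i=1, period=3)
emit factor 3: 'a' (i=4, period=1)
emit factor 4: 'a' (i=5, period=1)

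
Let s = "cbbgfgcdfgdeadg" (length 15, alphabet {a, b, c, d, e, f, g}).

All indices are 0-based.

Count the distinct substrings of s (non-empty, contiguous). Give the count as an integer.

rank→(start, suffix):
  0 → (12, 'adg')
  1 → (1, 'bbgfgcdfgdeadg')
  2 → (2, 'bgfgcdfgdeadg')
  3 → (0, 'cbbgfgcdfgdeadg')
  4 → (6, 'cdfgdeadg')
  5 → (10, 'deadg')
  6 → (7, 'dfgdeadg')
  7 → (13, 'dg')
  8 → (11, 'eadg')
  9 → (4, 'fgcdfgdeadg')
  10 → (8, 'fgdeadg')
  11 → (14, 'g')
  12 → (5, 'gcdfgdeadg')
  13 → (9, 'gdeadg')
  14 → (3, 'gfgcdfgdeadg')

SA = [12, 1, 2, 0, 6, 10, 7, 13, 11, 4, 8, 14, 5, 9, 3]
[i] adj suffixes → lcp
  [1] 12/1 → 0 ('')
  [2] 1/2 → 1 ('b')
  [3] 2/0 → 0 ('')
  [4] 0/6 → 1 ('c')
  [5] 6/10 → 0 ('')
  [6] 10/7 → 1 ('d')
  [7] 7/13 → 1 ('d')
  [8] 13/11 → 0 ('')
  [9] 11/4 → 0 ('')
  [10] 4/8 → 2 ('fg')
  [11] 8/14 → 0 ('')
  [12] 14/5 → 1 ('g')
  [13] 5/9 → 1 ('g')
  [14] 9/3 → 1 ('g')

n(n+1)/2 = 15·16/2 = 120
Σ LCP = 0 + 0 + 1 + 0 + 1 + 0 + 1 + 1 + 0 + 0 + 2 + 0 + 1 + 1 + 1 = 9
distinct = 120 − 9 = 111

111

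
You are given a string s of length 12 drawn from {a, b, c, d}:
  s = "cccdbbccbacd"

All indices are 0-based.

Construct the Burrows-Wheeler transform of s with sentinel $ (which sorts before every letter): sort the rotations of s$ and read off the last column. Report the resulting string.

dbcdbcb$caccc

rank  rotation       last
    0  $cccdbbccbacd  d
    1  acd$cccdbbccb  b
    2  bacd$cccdbbcc  c
    3  bbccbacd$cccd  d
    4  bccbacd$cccdb  b
    5  cbacd$cccdbbc  c
    6  ccbacd$cccdbb  b
    7  cccdbbccbacd$  $
    8  ccdbbccbacd$c  c
    9  cd$cccdbbccba  a
   10  cdbbccbacd$cc  c
   11  d$cccdbbccbac  c
   12  dbbccbacd$ccc  c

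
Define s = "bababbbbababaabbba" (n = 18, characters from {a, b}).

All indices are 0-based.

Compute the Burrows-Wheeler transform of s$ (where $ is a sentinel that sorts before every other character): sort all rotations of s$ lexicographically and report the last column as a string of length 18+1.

abbbbbabbaab$abbaba

rank  rotation             last
    0  $bababbbbababaabbba  a
    1  a$bababbbbababaabbb  b
    2  aabbba$bababbbbabab  b
    3  abaabbba$bababbbbab  b
    4  ababaabbba$bababbbb  b
    5  ababbbbababaabbba$b  b
    6  abbba$bababbbbababa  a
    7  abbbbababaabbba$bab  b
    8  ba$bababbbbababaabb  b
    9  baabbba$bababbbbaba  a
   10  babaabbba$bababbbba  a
   11  bababaabbba$bababbb  b
   12  bababbbbababaabbba$  $
   13  babbbbababaabbba$ba  a
   14  bba$bababbbbababaab  b
   15  bbababaabbba$bababb  b
   16  bbba$bababbbbababaa  a
   17  bbbababaabbba$babab  b
   18  bbbbababaabbba$baba  a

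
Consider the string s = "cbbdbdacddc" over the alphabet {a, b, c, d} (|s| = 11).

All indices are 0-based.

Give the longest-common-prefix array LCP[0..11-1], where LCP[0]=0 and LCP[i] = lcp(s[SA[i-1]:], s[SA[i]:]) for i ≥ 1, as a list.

[0, 0, 1, 2, 0, 1, 1, 0, 1, 1, 1]

rank→(start, suffix):
  0 → (6, 'acddc')
  1 → (1, 'bbdbdacddc')
  2 → (4, 'bdacddc')
  3 → (2, 'bdbdacddc')
  4 → (10, 'c')
  5 → (0, 'cbbdbdacddc')
  6 → (7, 'cddc')
  7 → (5, 'dacddc')
  8 → (3, 'dbdacddc')
  9 → (9, 'dc')
  10 → (8, 'ddc')

SA = [6, 1, 4, 2, 10, 0, 7, 5, 3, 9, 8]
rank  pair      lcp
   1  s[6:],s[1:]  0  ''
   2  s[1:],s[4:]  1  'b'
   3  s[4:],s[2:]  2  'bd'
   4  s[2:],s[10:]  0  ''
   5  s[10:],s[0:]  1  'c'
   6  s[0:],s[7:]  1  'c'
   7  s[7:],s[5:]  0  ''
   8  s[5:],s[3:]  1  'd'
   9  s[3:],s[9:]  1  'd'
  10  s[9:],s[8:]  1  'd'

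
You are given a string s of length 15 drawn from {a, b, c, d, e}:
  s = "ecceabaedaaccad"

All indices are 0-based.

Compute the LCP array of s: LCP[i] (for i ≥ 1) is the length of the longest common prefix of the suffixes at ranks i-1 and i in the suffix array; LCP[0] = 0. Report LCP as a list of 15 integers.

rank | idx | suffix
   0 |   9 | aaccad
   1 |   4 | abaedaaccad
   2 |  10 | accad
   3 |  13 | ad
   4 |   6 | aedaaccad
   5 |   5 | baedaaccad
   6 |  12 | cad
   7 |  11 | ccad
   8 |   1 | cceabaedaaccad
   9 |   2 | ceabaedaaccad
  10 |  14 | d
  11 |   8 | daaccad
  12 |   3 | eabaedaaccad
  13 |   0 | ecceabaedaaccad
  14 |   7 | edaaccad

SA = [9, 4, 10, 13, 6, 5, 12, 11, 1, 2, 14, 8, 3, 0, 7]
[i] adj suffixes → lcp
  [1] 9/4 → 1 ('a')
  [2] 4/10 → 1 ('a')
  [3] 10/13 → 1 ('a')
  [4] 13/6 → 1 ('a')
  [5] 6/5 → 0 ('')
  [6] 5/12 → 0 ('')
  [7] 12/11 → 1 ('c')
  [8] 11/1 → 2 ('cc')
  [9] 1/2 → 1 ('c')
  [10] 2/14 → 0 ('')
  [11] 14/8 → 1 ('d')
  [12] 8/3 → 0 ('')
  [13] 3/0 → 1 ('e')
  [14] 0/7 → 1 ('e')

[0, 1, 1, 1, 1, 0, 0, 1, 2, 1, 0, 1, 0, 1, 1]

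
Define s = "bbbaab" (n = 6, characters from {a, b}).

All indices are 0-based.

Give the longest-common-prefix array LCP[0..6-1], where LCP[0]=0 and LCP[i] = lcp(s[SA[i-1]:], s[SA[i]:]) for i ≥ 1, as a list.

rank | idx | suffix
   0 |   3 | aab
   1 |   4 | ab
   2 |   5 | b
   3 |   2 | baab
   4 |   1 | bbaab
   5 |   0 | bbbaab

SA = [3, 4, 5, 2, 1, 0]
i: (SA[i-1],SA[i]) lcp shared
  1: (3,4) 1 'a'
  2: (4,5) 0 ''
  3: (5,2) 1 'b'
  4: (2,1) 1 'b'
  5: (1,0) 2 'bb'

[0, 1, 0, 1, 1, 2]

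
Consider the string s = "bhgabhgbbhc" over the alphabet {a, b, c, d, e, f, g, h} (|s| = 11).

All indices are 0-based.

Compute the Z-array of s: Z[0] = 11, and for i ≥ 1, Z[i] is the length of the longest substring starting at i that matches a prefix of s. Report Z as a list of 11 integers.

[11, 0, 0, 0, 3, 0, 0, 1, 2, 0, 0]

Z[0]=11
i=1: i≥r, start 0; Z[1]=0
i=2: i≥r, start 0; Z[2]=0
i=3: i≥r, start 0; Z[3]=0
i=4: i≥r, start 0; Z[4]=3 grow→box=[4,7)
i=5: min(r-i=2, Z[1]=0)=0; Z[5]=0
i=6: min(r-i=1, Z[2]=0)=0; Z[6]=0
i=7: i≥r, start 0; Z[7]=1 grow→box=[7,8)
i=8: i≥r, start 0; Z[8]=2 grow→box=[8,10)
i=9: min(r-i=1, Z[1]=0)=0; Z[9]=0
i=10: i≥r, start 0; Z[10]=0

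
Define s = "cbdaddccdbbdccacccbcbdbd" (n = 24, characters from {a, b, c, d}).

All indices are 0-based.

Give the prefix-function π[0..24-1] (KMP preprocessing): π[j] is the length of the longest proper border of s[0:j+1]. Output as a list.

π[0] = 0
j=1 s[j]='b': π[1]=0 (border '')
j=2 s[j]='d': π[2]=0 (border '')
j=3 s[j]='a': π[3]=0 (border '')
j=4 s[j]='d': π[4]=0 (border '')
j=5 s[j]='d': π[5]=0 (border '')
j=6 s[j]='c': π[6]=1 (border 'c')
j=7 s[j]='c': k: 1→0; π[7]=1 (border 'c')
j=8 s[j]='d': k: 1→0; π[8]=0 (border '')
j=9 s[j]='b': π[9]=0 (border '')
j=10 s[j]='b': π[10]=0 (border '')
j=11 s[j]='d': π[11]=0 (border '')
j=12 s[j]='c': π[12]=1 (border 'c')
j=13 s[j]='c': k: 1→0; π[13]=1 (border 'c')
j=14 s[j]='a': k: 1→0; π[14]=0 (border '')
j=15 s[j]='c': π[15]=1 (border 'c')
j=16 s[j]='c': k: 1→0; π[16]=1 (border 'c')
j=17 s[j]='c': k: 1→0; π[17]=1 (border 'c')
j=18 s[j]='b': π[18]=2 (border 'cb')
j=19 s[j]='c': k: 2→0; π[19]=1 (border 'c')
j=20 s[j]='b': π[20]=2 (border 'cb')
j=21 s[j]='d': π[21]=3 (border 'cbd')
j=22 s[j]='b': k: 3→0; π[22]=0 (border '')
j=23 s[j]='d': π[23]=0 (border '')

[0, 0, 0, 0, 0, 0, 1, 1, 0, 0, 0, 0, 1, 1, 0, 1, 1, 1, 2, 1, 2, 3, 0, 0]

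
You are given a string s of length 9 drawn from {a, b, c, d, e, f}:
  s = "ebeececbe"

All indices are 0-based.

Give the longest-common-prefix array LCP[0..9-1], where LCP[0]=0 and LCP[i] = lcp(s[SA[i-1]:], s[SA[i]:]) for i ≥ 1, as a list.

rank→(start, suffix):
  0 → (7, 'be')
  1 → (1, 'beececbe')
  2 → (6, 'cbe')
  3 → (4, 'cecbe')
  4 → (8, 'e')
  5 → (0, 'ebeececbe')
  6 → (5, 'ecbe')
  7 → (3, 'ececbe')
  8 → (2, 'eececbe')

SA = [7, 1, 6, 4, 8, 0, 5, 3, 2]
rank  pair      lcp
   1  s[7:],s[1:]  2  'be'
   2  s[1:],s[6:]  0  ''
   3  s[6:],s[4:]  1  'c'
   4  s[4:],s[8:]  0  ''
   5  s[8:],s[0:]  1  'e'
   6  s[0:],s[5:]  1  'e'
   7  s[5:],s[3:]  2  'ec'
   8  s[3:],s[2:]  1  'e'

[0, 2, 0, 1, 0, 1, 1, 2, 1]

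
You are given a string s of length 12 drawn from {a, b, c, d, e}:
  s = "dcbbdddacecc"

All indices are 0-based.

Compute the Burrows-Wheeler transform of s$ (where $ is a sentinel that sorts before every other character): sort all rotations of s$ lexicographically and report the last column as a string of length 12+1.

rank  rotation       last
    0  $dcbbdddacecc  c
    1  acecc$dcbbddd  d
    2  bbdddacecc$dc  c
    3  bdddacecc$dcb  b
    4  c$dcbbdddacec  c
    5  cbbdddacecc$d  d
    6  cc$dcbbdddace  e
    7  cecc$dcbbddda  a
    8  dacecc$dcbbdd  d
    9  dcbbdddacecc$  $
   10  ddacecc$dcbbd  d
   11  dddacecc$dcbb  b
   12  ecc$dcbbdddac  c

cdcbcdead$dbc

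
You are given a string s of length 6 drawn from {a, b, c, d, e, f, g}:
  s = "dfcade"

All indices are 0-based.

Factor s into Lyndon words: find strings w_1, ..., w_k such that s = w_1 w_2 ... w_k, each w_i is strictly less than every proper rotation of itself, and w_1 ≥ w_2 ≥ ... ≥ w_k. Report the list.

emit factor 1: 'df' (i=0, period=2)
emit factor 2: 'c' (i=2, period=1)
emit factor 3: 'ade' (i=3, period=3)

["df", "c", "ade"]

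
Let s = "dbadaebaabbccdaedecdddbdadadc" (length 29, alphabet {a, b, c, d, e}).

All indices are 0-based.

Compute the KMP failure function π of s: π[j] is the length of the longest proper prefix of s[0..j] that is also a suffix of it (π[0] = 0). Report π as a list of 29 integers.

[0, 0, 0, 1, 0, 0, 0, 0, 0, 0, 0, 0, 0, 1, 0, 0, 1, 0, 0, 1, 1, 1, 2, 1, 0, 1, 0, 1, 0]

π[0] = 0
j=1 s[j]='b': π[1]=0 (border '')
j=2 s[j]='a': π[2]=0 (border '')
j=3 s[j]='d': π[3]=1 (border 'd')
j=4 s[j]='a': k: 1→0; π[4]=0 (border '')
j=5 s[j]='e': π[5]=0 (border '')
j=6 s[j]='b': π[6]=0 (border '')
j=7 s[j]='a': π[7]=0 (border '')
j=8 s[j]='a': π[8]=0 (border '')
j=9 s[j]='b': π[9]=0 (border '')
j=10 s[j]='b': π[10]=0 (border '')
j=11 s[j]='c': π[11]=0 (border '')
j=12 s[j]='c': π[12]=0 (border '')
j=13 s[j]='d': π[13]=1 (border 'd')
j=14 s[j]='a': k: 1→0; π[14]=0 (border '')
j=15 s[j]='e': π[15]=0 (border '')
j=16 s[j]='d': π[16]=1 (border 'd')
j=17 s[j]='e': k: 1→0; π[17]=0 (border '')
j=18 s[j]='c': π[18]=0 (border '')
j=19 s[j]='d': π[19]=1 (border 'd')
j=20 s[j]='d': k: 1→0; π[20]=1 (border 'd')
j=21 s[j]='d': k: 1→0; π[21]=1 (border 'd')
j=22 s[j]='b': π[22]=2 (border 'db')
j=23 s[j]='d': k: 2→0; π[23]=1 (border 'd')
j=24 s[j]='a': k: 1→0; π[24]=0 (border '')
j=25 s[j]='d': π[25]=1 (border 'd')
j=26 s[j]='a': k: 1→0; π[26]=0 (border '')
j=27 s[j]='d': π[27]=1 (border 'd')
j=28 s[j]='c': k: 1→0; π[28]=0 (border '')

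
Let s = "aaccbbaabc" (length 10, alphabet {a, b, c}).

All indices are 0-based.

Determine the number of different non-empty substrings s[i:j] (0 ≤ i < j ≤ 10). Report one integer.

47

rank→(start, suffix):
  0 → (6, 'aabc')
  1 → (0, 'aaccbbaabc')
  2 → (7, 'abc')
  3 → (1, 'accbbaabc')
  4 → (5, 'baabc')
  5 → (4, 'bbaabc')
  6 → (8, 'bc')
  7 → (9, 'c')
  8 → (3, 'cbbaabc')
  9 → (2, 'ccbbaabc')

SA = [6, 0, 7, 1, 5, 4, 8, 9, 3, 2]
i: (SA[i-1],SA[i]) lcp shared
  1: (6,0) 2 'aa'
  2: (0,7) 1 'a'
  3: (7,1) 1 'a'
  4: (1,5) 0 ''
  5: (5,4) 1 'b'
  6: (4,8) 1 'b'
  7: (8,9) 0 ''
  8: (9,3) 1 'c'
  9: (3,2) 1 'c'

n(n+1)/2 = 10·11/2 = 55
Σ LCP = 0 + 2 + 1 + 1 + 0 + 1 + 1 + 0 + 1 + 1 = 8
distinct = 55 − 8 = 47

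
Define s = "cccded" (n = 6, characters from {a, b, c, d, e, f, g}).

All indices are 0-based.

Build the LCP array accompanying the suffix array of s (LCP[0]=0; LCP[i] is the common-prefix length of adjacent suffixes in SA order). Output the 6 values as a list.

rank | idx | suffix
   0 |   0 | cccded
   1 |   1 | ccded
   2 |   2 | cded
   3 |   5 | d
   4 |   3 | ded
   5 |   4 | ed

SA = [0, 1, 2, 5, 3, 4]
i: (SA[i-1],SA[i]) lcp shared
  1: (0,1) 2 'cc'
  2: (1,2) 1 'c'
  3: (2,5) 0 ''
  4: (5,3) 1 'd'
  5: (3,4) 0 ''

[0, 2, 1, 0, 1, 0]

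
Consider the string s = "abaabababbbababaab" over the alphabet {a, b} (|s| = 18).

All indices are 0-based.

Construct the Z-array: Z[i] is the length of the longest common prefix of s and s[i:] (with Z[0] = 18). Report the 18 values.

Z[0]=18
i=1: outside box; Z[1]=0
i=2: outside box; Z[2]=1 scan→box=[2,3)
i=3: outside box; Z[3]=3 scan→box=[3,6)
i=4: min(r-i=2, Z[1]=0)=0; Z[4]=0
i=5: min(r-i=1, Z[2]=1)=1; Z[5]=3 scan→box=[5,8)
i=6: min(r-i=2, Z[1]=0)=0; Z[6]=0
i=7: min(r-i=1, Z[2]=1)=1; Z[7]=2 scan→box=[7,9)
i=8: min(r-i=1, Z[1]=0)=0; Z[8]=0
i=9: outside box; Z[9]=0
i=10: outside box; Z[10]=0
i=11: outside box; Z[11]=3 scan→box=[11,14)
i=12: min(r-i=2, Z[1]=0)=0; Z[12]=0
i=13: min(r-i=1, Z[2]=1)=1; Z[13]=5 scan→box=[13,18)
i=14: min(r-i=4, Z[1]=0)=0; Z[14]=0
i=15: min(r-i=3, Z[2]=1)=1; Z[15]=1
i=16: min(r-i=2, Z[3]=3)=2; Z[16]=2
i=17: min(r-i=1, Z[4]=0)=0; Z[17]=0

[18, 0, 1, 3, 0, 3, 0, 2, 0, 0, 0, 3, 0, 5, 0, 1, 2, 0]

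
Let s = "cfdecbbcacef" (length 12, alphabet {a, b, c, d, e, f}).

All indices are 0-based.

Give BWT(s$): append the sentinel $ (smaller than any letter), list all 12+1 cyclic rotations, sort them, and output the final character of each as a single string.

rank  rotation       last
    0  $cfdecbbcacef  f
    1  acef$cfdecbbc  c
    2  bbcacef$cfdec  c
    3  bcacef$cfdecb  b
    4  cacef$cfdecbb  b
    5  cbbcacef$cfde  e
    6  cef$cfdecbbca  a
    7  cfdecbbcacef$  $
    8  decbbcacef$cf  f
    9  ecbbcacef$cfd  d
   10  ef$cfdecbbcac  c
   11  f$cfdecbbcace  e
   12  fdecbbcacef$c  c

fccbbea$fdcec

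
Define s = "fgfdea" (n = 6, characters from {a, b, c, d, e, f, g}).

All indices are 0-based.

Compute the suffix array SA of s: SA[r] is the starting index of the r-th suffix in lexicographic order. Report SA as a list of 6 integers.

[5, 3, 4, 2, 0, 1]

rank→(start, suffix):
  0 → (5, 'a')
  1 → (3, 'dea')
  2 → (4, 'ea')
  3 → (2, 'fdea')
  4 → (0, 'fgfdea')
  5 → (1, 'gfdea')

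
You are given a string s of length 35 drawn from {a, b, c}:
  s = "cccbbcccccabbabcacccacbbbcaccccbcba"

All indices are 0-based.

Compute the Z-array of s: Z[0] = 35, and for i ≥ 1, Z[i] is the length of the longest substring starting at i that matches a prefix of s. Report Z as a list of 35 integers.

Z[0]=35
i=1: outside box; Z[1]=2 grow→box=[1,3)
i=2: min(r-i=1, Z[1]=2)=1; Z[2]=1
i=3: outside box; Z[3]=0
i=4: outside box; Z[4]=0
i=5: outside box; Z[5]=3 grow→box=[5,8)
i=6: min(r-i=2, Z[1]=2)=2; Z[6]=3 grow→box=[6,9)
i=7: min(r-i=2, Z[1]=2)=2; Z[7]=3 grow→box=[7,10)
i=8: min(r-i=2, Z[1]=2)=2; Z[8]=2
i=9: min(r-i=1, Z[2]=1)=1; Z[9]=1
i=10: outside box; Z[10]=0
i=11: outside box; Z[11]=0
i=12: outside box; Z[12]=0
i=13: outside box; Z[13]=0
i=14: outside box; Z[14]=0
i=15: outside box; Z[15]=1 grow→box=[15,16)
i=16: outside box; Z[16]=0
i=17: outside box; Z[17]=3 grow→box=[17,20)
i=18: min(r-i=2, Z[1]=2)=2; Z[18]=2
i=19: min(r-i=1, Z[2]=1)=1; Z[19]=1
i=20: outside box; Z[20]=0
i=21: outside box; Z[21]=1 grow→box=[21,22)
i=22: outside box; Z[22]=0
i=23: outside box; Z[23]=0
i=24: outside box; Z[24]=0
i=25: outside box; Z[25]=1 grow→box=[25,26)
i=26: outside box; Z[26]=0
i=27: outside box; Z[27]=3 grow→box=[27,30)
i=28: min(r-i=2, Z[1]=2)=2; Z[28]=4 grow→box=[28,32)
i=29: min(r-i=3, Z[1]=2)=2; Z[29]=2
i=30: min(r-i=2, Z[2]=1)=1; Z[30]=1
i=31: min(r-i=1, Z[3]=0)=0; Z[31]=0
i=32: outside box; Z[32]=1 grow→box=[32,33)
i=33: outside box; Z[33]=0
i=34: outside box; Z[34]=0

[35, 2, 1, 0, 0, 3, 3, 3, 2, 1, 0, 0, 0, 0, 0, 1, 0, 3, 2, 1, 0, 1, 0, 0, 0, 1, 0, 3, 4, 2, 1, 0, 1, 0, 0]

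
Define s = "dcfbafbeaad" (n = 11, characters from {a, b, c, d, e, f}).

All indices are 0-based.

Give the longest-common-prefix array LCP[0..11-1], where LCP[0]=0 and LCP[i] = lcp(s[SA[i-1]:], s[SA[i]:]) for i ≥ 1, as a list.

rank | idx | suffix
   0 |   8 | aad
   1 |   9 | ad
   2 |   4 | afbeaad
   3 |   3 | bafbeaad
   4 |   6 | beaad
   5 |   1 | cfbafbeaad
   6 |  10 | d
   7 |   0 | dcfbafbeaad
   8 |   7 | eaad
   9 |   2 | fbafbeaad
  10 |   5 | fbeaad

SA = [8, 9, 4, 3, 6, 1, 10, 0, 7, 2, 5]
rank  pair      lcp
   1  s[8:],s[9:]  1  'a'
   2  s[9:],s[4:]  1  'a'
   3  s[4:],s[3:]  0  ''
   4  s[3:],s[6:]  1  'b'
   5  s[6:],s[1:]  0  ''
   6  s[1:],s[10:]  0  ''
   7  s[10:],s[0:]  1  'd'
   8  s[0:],s[7:]  0  ''
   9  s[7:],s[2:]  0  ''
  10  s[2:],s[5:]  2  'fb'

[0, 1, 1, 0, 1, 0, 0, 1, 0, 0, 2]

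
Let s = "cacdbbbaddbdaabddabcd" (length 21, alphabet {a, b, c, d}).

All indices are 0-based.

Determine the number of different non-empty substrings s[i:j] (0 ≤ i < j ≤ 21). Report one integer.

rank→(start, suffix):
  0 → (12, 'aabddabcd')
  1 → (17, 'abcd')
  2 → (13, 'abddabcd')
  3 → (1, 'acdbbbaddbdaabddabcd')
  4 → (7, 'addbdaabddabcd')
  5 → (6, 'baddbdaabddabcd')
  6 → (5, 'bbaddbdaabddabcd')
  7 → (4, 'bbbaddbdaabddabcd')
  8 → (18, 'bcd')
  9 → (10, 'bdaabddabcd')
  10 → (14, 'bddabcd')
  11 → (0, 'cacdbbbaddbdaabddabcd')
  12 → (19, 'cd')
  13 → (2, 'cdbbbaddbdaabddabcd')
  14 → (20, 'd')
  15 → (11, 'daabddabcd')
  16 → (16, 'dabcd')
  17 → (3, 'dbbbaddbdaabddabcd')
  18 → (9, 'dbdaabddabcd')
  19 → (15, 'ddabcd')
  20 → (8, 'ddbdaabddabcd')

SA = [12, 17, 13, 1, 7, 6, 5, 4, 18, 10, 14, 0, 19, 2, 20, 11, 16, 3, 9, 15, 8]
i: (SA[i-1],SA[i]) lcp shared
  1: (12,17) 1 'a'
  2: (17,13) 2 'ab'
  3: (13,1) 1 'a'
  4: (1,7) 1 'a'
  5: (7,6) 0 ''
  6: (6,5) 1 'b'
  7: (5,4) 2 'bb'
  8: (4,18) 1 'b'
  9: (18,10) 1 'b'
  10: (10,14) 2 'bd'
  11: (14,0) 0 ''
  12: (0,19) 1 'c'
  13: (19,2) 2 'cd'
  14: (2,20) 0 ''
  15: (20,11) 1 'd'
  16: (11,16) 2 'da'
  17: (16,3) 1 'd'
  18: (3,9) 2 'db'
  19: (9,15) 1 'd'
  20: (15,8) 2 'dd'

n(n+1)/2 = 21·22/2 = 231
Σ LCP = 0 + 1 + 2 + 1 + 1 + 0 + 1 + 2 + 1 + 1 + 2 + 0 + 1 + 2 + 0 + 1 + 2 + 1 + 2 + 1 + 2 = 24
distinct = 231 − 24 = 207

207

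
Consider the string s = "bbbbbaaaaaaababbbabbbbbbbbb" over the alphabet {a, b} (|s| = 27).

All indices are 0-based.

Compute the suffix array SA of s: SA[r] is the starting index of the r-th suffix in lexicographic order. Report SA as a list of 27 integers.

[5, 6, 7, 8, 9, 10, 11, 13, 17, 26, 4, 12, 16, 25, 3, 15, 24, 2, 14, 23, 1, 22, 0, 21, 20, 19, 18]

rank→(start, suffix):
  0 → (5, 'aaaaaaababbbabbbbbbbbb')
  1 → (6, 'aaaaaababbbabbbbbbbbb')
  2 → (7, 'aaaaababbbabbbbbbbbb')
  3 → (8, 'aaaababbbabbbbbbbbb')
  4 → (9, 'aaababbbabbbbbbbbb')
  5 → (10, 'aababbbabbbbbbbbb')
  6 → (11, 'ababbbabbbbbbbbb')
  7 → (13, 'abbbabbbbbbbbb')
  8 → (17, 'abbbbbbbbb')
  9 → (26, 'b')
  10 → (4, 'baaaaaaababbbabbbbbbbbb')
  11 → (12, 'babbbabbbbbbbbb')
  12 → (16, 'babbbbbbbbb')
  13 → (25, 'bb')
  14 → (3, 'bbaaaaaaababbbabbbbbbbbb')
  15 → (15, 'bbabbbbbbbbb')
  16 → (24, 'bbb')
  17 → (2, 'bbbaaaaaaababbbabbbbbbbbb')
  18 → (14, 'bbbabbbbbbbbb')
  19 → (23, 'bbbb')
  20 → (1, 'bbbbaaaaaaababbbabbbbbbbbb')
  21 → (22, 'bbbbb')
  22 → (0, 'bbbbbaaaaaaababbbabbbbbbbbb')
  23 → (21, 'bbbbbb')
  24 → (20, 'bbbbbbb')
  25 → (19, 'bbbbbbbb')
  26 → (18, 'bbbbbbbbb')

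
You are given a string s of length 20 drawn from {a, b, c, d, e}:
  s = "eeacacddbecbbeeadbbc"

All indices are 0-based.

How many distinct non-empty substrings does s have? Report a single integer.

188

rank→(start, suffix):
  0 → (2, 'acacddbecbbeeadbbc')
  1 → (4, 'acddbecbbeeadbbc')
  2 → (15, 'adbbc')
  3 → (17, 'bbc')
  4 → (11, 'bbeeadbbc')
  5 → (18, 'bc')
  6 → (8, 'becbbeeadbbc')
  7 → (12, 'beeadbbc')
  8 → (19, 'c')
  9 → (3, 'cacddbecbbeeadbbc')
  10 → (10, 'cbbeeadbbc')
  11 → (5, 'cddbecbbeeadbbc')
  12 → (16, 'dbbc')
  13 → (7, 'dbecbbeeadbbc')
  14 → (6, 'ddbecbbeeadbbc')
  15 → (1, 'eacacddbecbbeeadbbc')
  16 → (14, 'eadbbc')
  17 → (9, 'ecbbeeadbbc')
  18 → (0, 'eeacacddbecbbeeadbbc')
  19 → (13, 'eeadbbc')

SA = [2, 4, 15, 17, 11, 18, 8, 12, 19, 3, 10, 5, 16, 7, 6, 1, 14, 9, 0, 13]
[i] adj suffixes → lcp
  [1] 2/4 → 2 ('ac')
  [2] 4/15 → 1 ('a')
  [3] 15/17 → 0 ('')
  [4] 17/11 → 2 ('bb')
  [5] 11/18 → 1 ('b')
  [6] 18/8 → 1 ('b')
  [7] 8/12 → 2 ('be')
  [8] 12/19 → 0 ('')
  [9] 19/3 → 1 ('c')
  [10] 3/10 → 1 ('c')
  [11] 10/5 → 1 ('c')
  [12] 5/16 → 0 ('')
  [13] 16/7 → 2 ('db')
  [14] 7/6 → 1 ('d')
  [15] 6/1 → 0 ('')
  [16] 1/14 → 2 ('ea')
  [17] 14/9 → 1 ('e')
  [18] 9/0 → 1 ('e')
  [19] 0/13 → 3 ('eea')

n(n+1)/2 = 20·21/2 = 210
Σ LCP = 0 + 2 + 1 + 0 + 2 + 1 + 1 + 2 + 0 + 1 + 1 + 1 + 0 + 2 + 1 + 0 + 2 + 1 + 1 + 3 = 22
distinct = 210 − 22 = 188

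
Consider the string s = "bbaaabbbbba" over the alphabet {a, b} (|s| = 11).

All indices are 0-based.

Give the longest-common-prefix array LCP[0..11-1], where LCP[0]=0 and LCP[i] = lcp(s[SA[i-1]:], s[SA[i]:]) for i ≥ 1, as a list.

[0, 1, 2, 1, 0, 2, 1, 3, 2, 3, 4]

rank | idx | suffix
   0 |  10 | a
   1 |   2 | aaabbbbba
   2 |   3 | aabbbbba
   3 |   4 | abbbbba
   4 |   9 | ba
   5 |   1 | baaabbbbba
   6 |   8 | bba
   7 |   0 | bbaaabbbbba
   8 |   7 | bbba
   9 |   6 | bbbba
  10 |   5 | bbbbba

SA = [10, 2, 3, 4, 9, 1, 8, 0, 7, 6, 5]
[i] adj suffixes → lcp
  [1] 10/2 → 1 ('a')
  [2] 2/3 → 2 ('aa')
  [3] 3/4 → 1 ('a')
  [4] 4/9 → 0 ('')
  [5] 9/1 → 2 ('ba')
  [6] 1/8 → 1 ('b')
  [7] 8/0 → 3 ('bba')
  [8] 0/7 → 2 ('bb')
  [9] 7/6 → 3 ('bbb')
  [10] 6/5 → 4 ('bbbb')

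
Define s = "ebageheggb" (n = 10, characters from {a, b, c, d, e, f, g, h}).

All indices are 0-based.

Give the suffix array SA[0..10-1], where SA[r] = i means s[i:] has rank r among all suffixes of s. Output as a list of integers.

[2, 9, 1, 0, 6, 4, 8, 3, 7, 5]

sorted suffixes:
  #0 SA[0]=2  'ageheggb'
  #1 SA[1]=9  'b'
  #2 SA[2]=1  'bageheggb'
  #3 SA[3]=0  'ebageheggb'
  #4 SA[4]=6  'eggb'
  #5 SA[5]=4  'eheggb'
  #6 SA[6]=8  'gb'
  #7 SA[7]=3  'geheggb'
  #8 SA[8]=7  'ggb'
  #9 SA[9]=5  'heggb'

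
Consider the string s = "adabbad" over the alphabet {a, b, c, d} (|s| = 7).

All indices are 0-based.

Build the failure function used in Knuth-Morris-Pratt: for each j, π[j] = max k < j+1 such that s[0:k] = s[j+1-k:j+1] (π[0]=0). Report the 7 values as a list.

[0, 0, 1, 0, 0, 1, 2]

π[0] = 0
j=1 s[j]='d': π[1]=0 (border '')
j=2 s[j]='a': π[2]=1 (border 'a')
j=3 s[j]='b': k: 1→0; π[3]=0 (border '')
j=4 s[j]='b': π[4]=0 (border '')
j=5 s[j]='a': π[5]=1 (border 'a')
j=6 s[j]='d': π[6]=2 (border 'ad')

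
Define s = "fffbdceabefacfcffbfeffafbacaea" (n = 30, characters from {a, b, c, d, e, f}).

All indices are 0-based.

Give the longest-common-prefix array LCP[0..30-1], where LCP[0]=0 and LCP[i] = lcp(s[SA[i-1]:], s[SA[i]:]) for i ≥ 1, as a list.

[0, 1, 1, 2, 1, 1, 0, 1, 1, 1, 0, 1, 1, 2, 0, 0, 2, 1, 2, 0, 2, 1, 2, 2, 1, 1, 1, 2, 3, 2]

sorted suffixes:
  #0 SA[0]=29  'a'
  #1 SA[1]=7  'abefacfcffbfeffafbacaea'
  #2 SA[2]=25  'acaea'
  #3 SA[3]=11  'acfcffbfeffafbacaea'
  #4 SA[4]=27  'aea'
  #5 SA[5]=22  'afbacaea'
  #6 SA[6]=24  'bacaea'
  #7 SA[7]=3  'bdceabefacfcffbfeffafbacaea'
  #8 SA[8]=8  'befacfcffbfeffafbacaea'
  #9 SA[9]=17  'bfeffafbacaea'
  #10 SA[10]=26  'caea'
  #11 SA[11]=5  'ceabefacfcffbfeffafbacaea'
  #12 SA[12]=12  'cfcffbfeffafbacaea'
  #13 SA[13]=14  'cffbfeffafbacaea'
  #14 SA[14]=4  'dceabefacfcffbfeffafbacaea'
  #15 SA[15]=28  'ea'
  #16 SA[16]=6  'eabefacfcffbfeffafbacaea'
  #17 SA[17]=9  'efacfcffbfeffafbacaea'
  #18 SA[18]=19  'effafbacaea'
  #19 SA[19]=10  'facfcffbfeffafbacaea'
  #20 SA[20]=21  'fafbacaea'
  #21 SA[21]=23  'fbacaea'
  #22 SA[22]=2  'fbdceabefacfcffbfeffafbacaea'
  #23 SA[23]=16  'fbfeffafbacaea'
  #24 SA[24]=13  'fcffbfeffafbacaea'
  #25 SA[25]=18  'feffafbacaea'
  #26 SA[26]=20  'ffafbacaea'
  #27 SA[27]=1  'ffbdceabefacfcffbfeffafbacaea'
  #28 SA[28]=15  'ffbfeffafbacaea'
  #29 SA[29]=0  'fffbdceabefacfcffbfeffafbacaea'

SA = [29, 7, 25, 11, 27, 22, 24, 3, 8, 17, 26, 5, 12, 14, 4, 28, 6, 9, 19, 10, 21, 23, 2, 16, 13, 18, 20, 1, 15, 0]
i: (SA[i-1],SA[i]) lcp shared
  1: (29,7) 1 'a'
  2: (7,25) 1 'a'
  3: (25,11) 2 'ac'
  4: (11,27) 1 'a'
  5: (27,22) 1 'a'
  6: (22,24) 0 ''
  7: (24,3) 1 'b'
  8: (3,8) 1 'b'
  9: (8,17) 1 'b'
  10: (17,26) 0 ''
  11: (26,5) 1 'c'
  12: (5,12) 1 'c'
  13: (12,14) 2 'cf'
  14: (14,4) 0 ''
  15: (4,28) 0 ''
  16: (28,6) 2 'ea'
  17: (6,9) 1 'e'
  18: (9,19) 2 'ef'
  19: (19,10) 0 ''
  20: (10,21) 2 'fa'
  21: (21,23) 1 'f'
  22: (23,2) 2 'fb'
  23: (2,16) 2 'fb'
  24: (16,13) 1 'f'
  25: (13,18) 1 'f'
  26: (18,20) 1 'f'
  27: (20,1) 2 'ff'
  28: (1,15) 3 'ffb'
  29: (15,0) 2 'ff'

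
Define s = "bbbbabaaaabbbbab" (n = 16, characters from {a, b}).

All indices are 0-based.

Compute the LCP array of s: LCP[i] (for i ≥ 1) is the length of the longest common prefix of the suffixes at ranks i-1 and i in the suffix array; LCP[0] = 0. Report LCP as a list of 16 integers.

[0, 3, 2, 1, 2, 2, 0, 1, 2, 3, 1, 4, 2, 5, 3, 6]

rank→(start, suffix):
  0 → (6, 'aaaabbbbab')
  1 → (7, 'aaabbbbab')
  2 → (8, 'aabbbbab')
  3 → (14, 'ab')
  4 → (4, 'abaaaabbbbab')
  5 → (9, 'abbbbab')
  6 → (15, 'b')
  7 → (5, 'baaaabbbbab')
  8 → (13, 'bab')
  9 → (3, 'babaaaabbbbab')
  10 → (12, 'bbab')
  11 → (2, 'bbabaaaabbbbab')
  12 → (11, 'bbbab')
  13 → (1, 'bbbabaaaabbbbab')
  14 → (10, 'bbbbab')
  15 → (0, 'bbbbabaaaabbbbab')

SA = [6, 7, 8, 14, 4, 9, 15, 5, 13, 3, 12, 2, 11, 1, 10, 0]
[i] adj suffixes → lcp
  [1] 6/7 → 3 ('aaa')
  [2] 7/8 → 2 ('aa')
  [3] 8/14 → 1 ('a')
  [4] 14/4 → 2 ('ab')
  [5] 4/9 → 2 ('ab')
  [6] 9/15 → 0 ('')
  [7] 15/5 → 1 ('b')
  [8] 5/13 → 2 ('ba')
  [9] 13/3 → 3 ('bab')
  [10] 3/12 → 1 ('b')
  [11] 12/2 → 4 ('bbab')
  [12] 2/11 → 2 ('bb')
  [13] 11/1 → 5 ('bbbab')
  [14] 1/10 → 3 ('bbb')
  [15] 10/0 → 6 ('bbbbab')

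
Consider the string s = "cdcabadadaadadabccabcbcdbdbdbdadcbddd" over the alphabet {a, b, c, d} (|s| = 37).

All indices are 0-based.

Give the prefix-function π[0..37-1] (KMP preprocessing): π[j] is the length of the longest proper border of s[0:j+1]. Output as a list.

[0, 0, 1, 0, 0, 0, 0, 0, 0, 0, 0, 0, 0, 0, 0, 0, 1, 1, 0, 0, 1, 0, 1, 2, 0, 0, 0, 0, 0, 0, 0, 0, 1, 0, 0, 0, 0]

π[0] = 0
j=1 s[j]='d': π[1]=0 (border '')
j=2 s[j]='c': π[2]=1 (border 'c')
j=3 s[j]='a': k: 1→0; π[3]=0 (border '')
j=4 s[j]='b': π[4]=0 (border '')
j=5 s[j]='a': π[5]=0 (border '')
j=6 s[j]='d': π[6]=0 (border '')
j=7 s[j]='a': π[7]=0 (border '')
j=8 s[j]='d': π[8]=0 (border '')
j=9 s[j]='a': π[9]=0 (border '')
j=10 s[j]='a': π[10]=0 (border '')
j=11 s[j]='d': π[11]=0 (border '')
j=12 s[j]='a': π[12]=0 (border '')
j=13 s[j]='d': π[13]=0 (border '')
j=14 s[j]='a': π[14]=0 (border '')
j=15 s[j]='b': π[15]=0 (border '')
j=16 s[j]='c': π[16]=1 (border 'c')
j=17 s[j]='c': k: 1→0; π[17]=1 (border 'c')
j=18 s[j]='a': k: 1→0; π[18]=0 (border '')
j=19 s[j]='b': π[19]=0 (border '')
j=20 s[j]='c': π[20]=1 (border 'c')
j=21 s[j]='b': k: 1→0; π[21]=0 (border '')
j=22 s[j]='c': π[22]=1 (border 'c')
j=23 s[j]='d': π[23]=2 (border 'cd')
j=24 s[j]='b': k: 2→0; π[24]=0 (border '')
j=25 s[j]='d': π[25]=0 (border '')
j=26 s[j]='b': π[26]=0 (border '')
j=27 s[j]='d': π[27]=0 (border '')
j=28 s[j]='b': π[28]=0 (border '')
j=29 s[j]='d': π[29]=0 (border '')
j=30 s[j]='a': π[30]=0 (border '')
j=31 s[j]='d': π[31]=0 (border '')
j=32 s[j]='c': π[32]=1 (border 'c')
j=33 s[j]='b': k: 1→0; π[33]=0 (border '')
j=34 s[j]='d': π[34]=0 (border '')
j=35 s[j]='d': π[35]=0 (border '')
j=36 s[j]='d': π[36]=0 (border '')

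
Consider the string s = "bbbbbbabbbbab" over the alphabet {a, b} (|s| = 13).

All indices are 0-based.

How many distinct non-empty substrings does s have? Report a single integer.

rank | idx | suffix
   0 |  11 | ab
   1 |   6 | abbbbab
   2 |  12 | b
   3 |  10 | bab
   4 |   5 | babbbbab
   5 |   9 | bbab
   6 |   4 | bbabbbbab
   7 |   8 | bbbab
   8 |   3 | bbbabbbbab
   9 |   7 | bbbbab
  10 |   2 | bbbbabbbbab
  11 |   1 | bbbbbabbbbab
  12 |   0 | bbbbbbabbbbab

SA = [11, 6, 12, 10, 5, 9, 4, 8, 3, 7, 2, 1, 0]
[i] adj suffixes → lcp
  [1] 11/6 → 2 ('ab')
  [2] 6/12 → 0 ('')
  [3] 12/10 → 1 ('b')
  [4] 10/5 → 3 ('bab')
  [5] 5/9 → 1 ('b')
  [6] 9/4 → 4 ('bbab')
  [7] 4/8 → 2 ('bb')
  [8] 8/3 → 5 ('bbbab')
  [9] 3/7 → 3 ('bbb')
  [10] 7/2 → 6 ('bbbbab')
  [11] 2/1 → 4 ('bbbb')
  [12] 1/0 → 5 ('bbbbb')

n(n+1)/2 = 13·14/2 = 91
Σ LCP = 0 + 2 + 0 + 1 + 3 + 1 + 4 + 2 + 5 + 3 + 6 + 4 + 5 = 36
distinct = 91 − 36 = 55

55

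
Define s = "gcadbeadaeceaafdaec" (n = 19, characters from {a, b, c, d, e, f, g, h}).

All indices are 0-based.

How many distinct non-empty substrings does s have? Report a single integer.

170

sorted suffixes:
  #0 SA[0]=12  'aafdaec'
  #1 SA[1]=6  'adaeceaafdaec'
  #2 SA[2]=2  'adbeadaeceaafdaec'
  #3 SA[3]=16  'aec'
  #4 SA[4]=8  'aeceaafdaec'
  #5 SA[5]=13  'afdaec'
  #6 SA[6]=4  'beadaeceaafdaec'
  #7 SA[7]=18  'c'
  #8 SA[8]=1  'cadbeadaeceaafdaec'
  #9 SA[9]=10  'ceaafdaec'
  #10 SA[10]=15  'daec'
  #11 SA[11]=7  'daeceaafdaec'
  #12 SA[12]=3  'dbeadaeceaafdaec'
  #13 SA[13]=11  'eaafdaec'
  #14 SA[14]=5  'eadaeceaafdaec'
  #15 SA[15]=17  'ec'
  #16 SA[16]=9  'eceaafdaec'
  #17 SA[17]=14  'fdaec'
  #18 SA[18]=0  'gcadbeadaeceaafdaec'

SA = [12, 6, 2, 16, 8, 13, 4, 18, 1, 10, 15, 7, 3, 11, 5, 17, 9, 14, 0]
i: (SA[i-1],SA[i]) lcp shared
  1: (12,6) 1 'a'
  2: (6,2) 2 'ad'
  3: (2,16) 1 'a'
  4: (16,8) 3 'aec'
  5: (8,13) 1 'a'
  6: (13,4) 0 ''
  7: (4,18) 0 ''
  8: (18,1) 1 'c'
  9: (1,10) 1 'c'
  10: (10,15) 0 ''
  11: (15,7) 4 'daec'
  12: (7,3) 1 'd'
  13: (3,11) 0 ''
  14: (11,5) 2 'ea'
  15: (5,17) 1 'e'
  16: (17,9) 2 'ec'
  17: (9,14) 0 ''
  18: (14,0) 0 ''

n(n+1)/2 = 19·20/2 = 190
Σ LCP = 0 + 1 + 2 + 1 + 3 + 1 + 0 + 0 + 1 + 1 + 0 + 4 + 1 + 0 + 2 + 1 + 2 + 0 + 0 = 20
distinct = 190 − 20 = 170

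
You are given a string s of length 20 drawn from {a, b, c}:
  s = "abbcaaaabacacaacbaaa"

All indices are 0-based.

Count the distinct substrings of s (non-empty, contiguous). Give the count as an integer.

rank | idx | suffix
   0 |  19 | a
   1 |  18 | aa
   2 |  17 | aaa
   3 |   4 | aaaabacacaacbaaa
   4 |   5 | aaabacacaacbaaa
   5 |   6 | aabacacaacbaaa
   6 |  13 | aacbaaa
   7 |   7 | abacacaacbaaa
   8 |   0 | abbcaaaabacacaacbaaa
   9 |  11 | acaacbaaa
  10 |   9 | acacaacbaaa
  11 |  14 | acbaaa
  12 |  16 | baaa
  13 |   8 | bacacaacbaaa
  14 |   1 | bbcaaaabacacaacbaaa
  15 |   2 | bcaaaabacacaacbaaa
  16 |   3 | caaaabacacaacbaaa
  17 |  12 | caacbaaa
  18 |  10 | cacaacbaaa
  19 |  15 | cbaaa

SA = [19, 18, 17, 4, 5, 6, 13, 7, 0, 11, 9, 14, 16, 8, 1, 2, 3, 12, 10, 15]
[i] adj suffixes → lcp
  [1] 19/18 → 1 ('a')
  [2] 18/17 → 2 ('aa')
  [3] 17/4 → 3 ('aaa')
  [4] 4/5 → 3 ('aaa')
  [5] 5/6 → 2 ('aa')
  [6] 6/13 → 2 ('aa')
  [7] 13/7 → 1 ('a')
  [8] 7/0 → 2 ('ab')
  [9] 0/11 → 1 ('a')
  [10] 11/9 → 3 ('aca')
  [11] 9/14 → 2 ('ac')
  [12] 14/16 → 0 ('')
  [13] 16/8 → 2 ('ba')
  [14] 8/1 → 1 ('b')
  [15] 1/2 → 1 ('b')
  [16] 2/3 → 0 ('')
  [17] 3/12 → 3 ('caa')
  [18] 12/10 → 2 ('ca')
  [19] 10/15 → 1 ('c')

n(n+1)/2 = 20·21/2 = 210
Σ LCP = 0 + 1 + 2 + 3 + 3 + 2 + 2 + 1 + 2 + 1 + 3 + 2 + 0 + 2 + 1 + 1 + 0 + 3 + 2 + 1 = 32
distinct = 210 − 32 = 178

178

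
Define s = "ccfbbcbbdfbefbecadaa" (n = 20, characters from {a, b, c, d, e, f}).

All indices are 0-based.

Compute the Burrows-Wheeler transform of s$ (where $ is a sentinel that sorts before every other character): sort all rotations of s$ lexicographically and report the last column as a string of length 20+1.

rank  rotation               last
    0  $ccfbbcbbdfbefbecadaa  a
    1  a$ccfbbcbbdfbefbecada  a
    2  aa$ccfbbcbbdfbefbecad  d
    3  adaa$ccfbbcbbdfbefbec  c
    4  bbcbbdfbefbecadaa$ccf  f
    5  bbdfbefbecadaa$ccfbbc  c
    6  bcbbdfbefbecadaa$ccfb  b
    7  bdfbefbecadaa$ccfbbcb  b
    8  becadaa$ccfbbcbbdfbef  f
    9  befbecadaa$ccfbbcbbdf  f
   10  cadaa$ccfbbcbbdfbefbe  e
   11  cbbdfbefbecadaa$ccfbb  b
   12  ccfbbcbbdfbefbecadaa$  $
   13  cfbbcbbdfbefbecadaa$c  c
   14  daa$ccfbbcbbdfbefbeca  a
   15  dfbefbecadaa$ccfbbcbb  b
   16  ecadaa$ccfbbcbbdfbefb  b
   17  efbecadaa$ccfbbcbbdfb  b
   18  fbbcbbdfbefbecadaa$cc  c
   19  fbecadaa$ccfbbcbbdfbe  e
   20  fbefbecadaa$ccfbbcbbd  d

aadcfcbbffeb$cabbbced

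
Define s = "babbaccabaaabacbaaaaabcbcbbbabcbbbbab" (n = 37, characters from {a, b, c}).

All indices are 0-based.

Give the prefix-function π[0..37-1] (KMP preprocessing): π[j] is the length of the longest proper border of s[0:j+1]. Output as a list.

π[0] = 0
j=1 s[j]='a': π[1]=0 (border '')
j=2 s[j]='b': π[2]=1 (border 'b')
j=3 s[j]='b': k: 1→0; π[3]=1 (border 'b')
j=4 s[j]='a': π[4]=2 (border 'ba')
j=5 s[j]='c': k: 2→0; π[5]=0 (border '')
j=6 s[j]='c': π[6]=0 (border '')
j=7 s[j]='a': π[7]=0 (border '')
j=8 s[j]='b': π[8]=1 (border 'b')
j=9 s[j]='a': π[9]=2 (border 'ba')
j=10 s[j]='a': k: 2→0; π[10]=0 (border '')
j=11 s[j]='a': π[11]=0 (border '')
j=12 s[j]='b': π[12]=1 (border 'b')
j=13 s[j]='a': π[13]=2 (border 'ba')
j=14 s[j]='c': k: 2→0; π[14]=0 (border '')
j=15 s[j]='b': π[15]=1 (border 'b')
j=16 s[j]='a': π[16]=2 (border 'ba')
j=17 s[j]='a': k: 2→0; π[17]=0 (border '')
j=18 s[j]='a': π[18]=0 (border '')
j=19 s[j]='a': π[19]=0 (border '')
j=20 s[j]='a': π[20]=0 (border '')
j=21 s[j]='b': π[21]=1 (border 'b')
j=22 s[j]='c': k: 1→0; π[22]=0 (border '')
j=23 s[j]='b': π[23]=1 (border 'b')
j=24 s[j]='c': k: 1→0; π[24]=0 (border '')
j=25 s[j]='b': π[25]=1 (border 'b')
j=26 s[j]='b': k: 1→0; π[26]=1 (border 'b')
j=27 s[j]='b': k: 1→0; π[27]=1 (border 'b')
j=28 s[j]='a': π[28]=2 (border 'ba')
j=29 s[j]='b': π[29]=3 (border 'bab')
j=30 s[j]='c': k: 3→1→0; π[30]=0 (border '')
j=31 s[j]='b': π[31]=1 (border 'b')
j=32 s[j]='b': k: 1→0; π[32]=1 (border 'b')
j=33 s[j]='b': k: 1→0; π[33]=1 (border 'b')
j=34 s[j]='b': k: 1→0; π[34]=1 (border 'b')
j=35 s[j]='a': π[35]=2 (border 'ba')
j=36 s[j]='b': π[36]=3 (border 'bab')

[0, 0, 1, 1, 2, 0, 0, 0, 1, 2, 0, 0, 1, 2, 0, 1, 2, 0, 0, 0, 0, 1, 0, 1, 0, 1, 1, 1, 2, 3, 0, 1, 1, 1, 1, 2, 3]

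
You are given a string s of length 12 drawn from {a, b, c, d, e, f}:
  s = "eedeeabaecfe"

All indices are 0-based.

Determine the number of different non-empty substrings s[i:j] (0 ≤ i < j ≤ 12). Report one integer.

rank→(start, suffix):
  0 → (5, 'abaecfe')
  1 → (7, 'aecfe')
  2 → (6, 'baecfe')
  3 → (9, 'cfe')
  4 → (2, 'deeabaecfe')
  5 → (11, 'e')
  6 → (4, 'eabaecfe')
  7 → (8, 'ecfe')
  8 → (1, 'edeeabaecfe')
  9 → (3, 'eeabaecfe')
  10 → (0, 'eedeeabaecfe')
  11 → (10, 'fe')

SA = [5, 7, 6, 9, 2, 11, 4, 8, 1, 3, 0, 10]
rank  pair      lcp
   1  s[5:],s[7:]  1  'a'
   2  s[7:],s[6:]  0  ''
   3  s[6:],s[9:]  0  ''
   4  s[9:],s[2:]  0  ''
   5  s[2:],s[11:]  0  ''
   6  s[11:],s[4:]  1  'e'
   7  s[4:],s[8:]  1  'e'
   8  s[8:],s[1:]  1  'e'
   9  s[1:],s[3:]  1  'e'
  10  s[3:],s[0:]  2  'ee'
  11  s[0:],s[10:]  0  ''

n(n+1)/2 = 12·13/2 = 78
Σ LCP = 0 + 1 + 0 + 0 + 0 + 0 + 1 + 1 + 1 + 1 + 2 + 0 = 7
distinct = 78 − 7 = 71

71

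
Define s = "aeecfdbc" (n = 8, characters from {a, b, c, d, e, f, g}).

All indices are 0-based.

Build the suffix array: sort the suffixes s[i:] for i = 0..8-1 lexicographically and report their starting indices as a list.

rank→(start, suffix):
  0 → (0, 'aeecfdbc')
  1 → (6, 'bc')
  2 → (7, 'c')
  3 → (3, 'cfdbc')
  4 → (5, 'dbc')
  5 → (2, 'ecfdbc')
  6 → (1, 'eecfdbc')
  7 → (4, 'fdbc')

[0, 6, 7, 3, 5, 2, 1, 4]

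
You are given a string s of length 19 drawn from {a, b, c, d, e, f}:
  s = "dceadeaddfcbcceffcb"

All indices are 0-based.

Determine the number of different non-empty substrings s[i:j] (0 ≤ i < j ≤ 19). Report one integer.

170

sorted suffixes:
  #0 SA[0]=6  'addfcbcceffcb'
  #1 SA[1]=3  'adeaddfcbcceffcb'
  #2 SA[2]=18  'b'
  #3 SA[3]=11  'bcceffcb'
  #4 SA[4]=17  'cb'
  #5 SA[5]=10  'cbcceffcb'
  #6 SA[6]=12  'cceffcb'
  #7 SA[7]=1  'ceadeaddfcbcceffcb'
  #8 SA[8]=13  'ceffcb'
  #9 SA[9]=0  'dceadeaddfcbcceffcb'
  #10 SA[10]=7  'ddfcbcceffcb'
  #11 SA[11]=4  'deaddfcbcceffcb'
  #12 SA[12]=8  'dfcbcceffcb'
  #13 SA[13]=5  'eaddfcbcceffcb'
  #14 SA[14]=2  'eadeaddfcbcceffcb'
  #15 SA[15]=14  'effcb'
  #16 SA[16]=16  'fcb'
  #17 SA[17]=9  'fcbcceffcb'
  #18 SA[18]=15  'ffcb'

SA = [6, 3, 18, 11, 17, 10, 12, 1, 13, 0, 7, 4, 8, 5, 2, 14, 16, 9, 15]
i: (SA[i-1],SA[i]) lcp shared
  1: (6,3) 2 'ad'
  2: (3,18) 0 ''
  3: (18,11) 1 'b'
  4: (11,17) 0 ''
  5: (17,10) 2 'cb'
  6: (10,12) 1 'c'
  7: (12,1) 1 'c'
  8: (1,13) 2 'ce'
  9: (13,0) 0 ''
  10: (0,7) 1 'd'
  11: (7,4) 1 'd'
  12: (4,8) 1 'd'
  13: (8,5) 0 ''
  14: (5,2) 3 'ead'
  15: (2,14) 1 'e'
  16: (14,16) 0 ''
  17: (16,9) 3 'fcb'
  18: (9,15) 1 'f'

n(n+1)/2 = 19·20/2 = 190
Σ LCP = 0 + 2 + 0 + 1 + 0 + 2 + 1 + 1 + 2 + 0 + 1 + 1 + 1 + 0 + 3 + 1 + 0 + 3 + 1 = 20
distinct = 190 − 20 = 170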